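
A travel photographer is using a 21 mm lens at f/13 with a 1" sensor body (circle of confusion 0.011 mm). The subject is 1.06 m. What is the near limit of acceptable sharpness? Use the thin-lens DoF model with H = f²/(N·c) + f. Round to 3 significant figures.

0.793 m

Hyperfocal distance H = f²/(N·c) + f = 21²/(13 × 0.011) + 21 = 441/0.143 + 21 ≈ 3104.9 mm ≈ 3.105 m.
Near limit Dn = s·(H − f)/(H + s − 2f) = 1060 × (3104.9 − 21) / (3104.9 + 1060 − 2 × 21) = 1060 × 3083.9 / 4122.9 ≈ 792.87 mm ≈ 0.793 m.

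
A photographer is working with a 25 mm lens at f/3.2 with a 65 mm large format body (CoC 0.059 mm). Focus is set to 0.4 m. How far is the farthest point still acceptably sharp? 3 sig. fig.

451 mm

Hyperfocal distance H = f²/(N·c) + f = 25²/(3.2 × 0.059) + 25 = 625/0.1888 + 25 ≈ 3335.4 mm ≈ 3.335 m.
Far limit Df = s·(H − f)/(H − s) = 400 × (3335.4 − 25) / (3335.4 − 400) = 400 × 3310.4 / 2935.4 ≈ 451.10 mm.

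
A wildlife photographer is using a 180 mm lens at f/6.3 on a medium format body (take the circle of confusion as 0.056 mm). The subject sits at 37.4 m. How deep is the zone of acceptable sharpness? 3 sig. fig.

Hyperfocal distance H = f²/(N·c) + f = 180²/(6.3 × 0.056) + 180 = 32400/0.3528 + 180 ≈ 92016.7 mm ≈ 92.02 m.
Near limit Dn = s·(H − f)/(H + s − 2f) = 37400 × (92016.7 − 180) / (92016.7 + 37400 − 2 × 180) = 37400 × 91836.7 / 129056.7 ≈ 26614 mm.
Far limit Df = s·(H − f)/(H − s) = 37400 × (92016.7 − 180) / (92016.7 − 37400) = 37400 × 91836.7 / 54616.7 ≈ 62887 mm.
Depth of field = Df − Dn = 62887 − 26614 ≈ 36273 mm ≈ 36.3 m.

36.3 m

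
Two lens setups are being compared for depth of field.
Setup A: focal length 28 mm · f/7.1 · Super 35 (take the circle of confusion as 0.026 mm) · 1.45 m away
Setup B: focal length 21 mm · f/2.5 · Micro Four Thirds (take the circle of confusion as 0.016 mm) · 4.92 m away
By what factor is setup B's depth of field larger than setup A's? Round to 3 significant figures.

4.98

Setup A: H = 28²/(7.1×0.026) + 28 ≈ 4275.0 mm; DoF = Df − Dn = 2179.9 − 1086.3 ≈ 1093.6 mm.
Setup B: H = 21²/(2.5×0.016) + 21 ≈ 11046.0 mm; DoF = Df − Dn = 8854.6 − 3406.4 ≈ 5448.2 mm.
Ratio = 5448.2 / 1093.6 ≈ 4.98.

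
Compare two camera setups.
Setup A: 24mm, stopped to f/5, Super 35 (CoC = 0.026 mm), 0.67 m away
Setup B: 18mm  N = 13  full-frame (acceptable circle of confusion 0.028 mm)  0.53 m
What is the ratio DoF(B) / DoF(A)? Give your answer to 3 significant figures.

Setup A: H = 24²/(5×0.026) + 24 ≈ 4454.8 mm; DoF = Df − Dn = 784.36 − 584.74 ≈ 199.62 mm.
Setup B: H = 18²/(13×0.028) + 18 ≈ 908.1 mm; DoF = Df − Dn = 1247.67 − 336.46 ≈ 911.21 mm.
Ratio = 911.21 / 199.62 ≈ 4.56.

4.56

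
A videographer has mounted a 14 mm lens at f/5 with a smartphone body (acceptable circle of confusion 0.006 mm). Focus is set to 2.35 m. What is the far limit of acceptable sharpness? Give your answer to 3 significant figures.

Hyperfocal distance H = f²/(N·c) + f = 14²/(5 × 0.006) + 14 = 196/0.03 + 14 ≈ 6547.3 mm ≈ 6.547 m.
Far limit Df = s·(H − f)/(H − s) = 2350 × (6547.3 − 14) / (6547.3 − 2350) = 2350 × 6533.3 / 4197.3 ≈ 3657.9 mm ≈ 3.66 m.

3.66 m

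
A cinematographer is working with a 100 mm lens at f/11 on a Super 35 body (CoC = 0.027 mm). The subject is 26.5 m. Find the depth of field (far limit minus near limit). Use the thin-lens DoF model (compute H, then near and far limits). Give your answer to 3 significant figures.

Hyperfocal distance H = f²/(N·c) + f = 100²/(11 × 0.027) + 100 = 10000/0.297 + 100 ≈ 33770.0 mm ≈ 33.77 m.
Near limit Dn = s·(H − f)/(H + s − 2f) = 26500 × (33770.0 − 100) / (33770.0 + 26500 − 2 × 100) = 26500 × 33670.0 / 60070.0 ≈ 14854 mm.
Far limit Df = s·(H − f)/(H − s) = 26500 × (33770.0 − 100) / (33770.0 − 26500) = 26500 × 33670.0 / 7270.0 ≈ 122731 mm.
Depth of field = Df − Dn = 122731 − 14854 ≈ 107877 mm ≈ 108 m.

108 m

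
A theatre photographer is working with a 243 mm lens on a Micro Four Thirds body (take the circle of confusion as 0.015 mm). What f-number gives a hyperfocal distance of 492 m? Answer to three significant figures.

f/8.01

Rearrange H = f²/(N·c) + f for N: N = f² / ((H − f)·c).
N = 243² / ((492000 − 243) × 0.015) = 59049 / 7376 ≈ 8.01.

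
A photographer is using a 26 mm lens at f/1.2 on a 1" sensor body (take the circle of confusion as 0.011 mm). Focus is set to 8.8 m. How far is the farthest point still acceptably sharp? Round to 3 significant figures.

10.6 m

Hyperfocal distance H = f²/(N·c) + f = 26²/(1.2 × 0.011) + 26 = 676/0.0132 + 26 ≈ 51238.1 mm ≈ 51.24 m.
Far limit Df = s·(H − f)/(H − s) = 8800 × (51238.1 − 26) / (51238.1 − 8800) = 8800 × 51212.1 / 42438.1 ≈ 10619 mm ≈ 10.6 m.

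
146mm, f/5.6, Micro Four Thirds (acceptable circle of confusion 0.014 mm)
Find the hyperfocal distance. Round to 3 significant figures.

Hyperfocal distance H = f²/(N·c) + f = 146²/(5.6 × 0.014) + 146 = 21316/0.0784 + 146 ≈ 272033.8 mm ≈ 272 m.

272 m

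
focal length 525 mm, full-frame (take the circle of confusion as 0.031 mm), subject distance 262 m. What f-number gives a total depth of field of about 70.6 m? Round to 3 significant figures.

Write h = H − f = f²/(N·c). The thin-lens limits are Dn = s·h/(h + (s−f)) and Df = s·h/(h − (s−f)), so DoF = Df − Dn = 2·s·(s−f)·h / (h² − (s−f)²).
That is a quadratic in h: DoF·h² − 2·s·(s−f)·h − DoF·(s−f)² = 0 ⇒ h = (s−f)·(s + √(s² + DoF²)) / DoF = 261475 × (262000 + √(262000² + 70600²)) / 70600 = 261475 × (262000 + 271345) / 70600 ≈ 1975305 mm.
Then N = f²/(c·h) = 525² / (0.031 × 1975305) = 275625 / 61234 ≈ 4.50.

f/4.50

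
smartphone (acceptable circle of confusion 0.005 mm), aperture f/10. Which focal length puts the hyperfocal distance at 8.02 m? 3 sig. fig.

20.0 mm

From H = f²/(N·c) + f, with f ≪ H: f ≈ √(H·N·c) = √(8020 × 10 × 0.005) = √401.00 ≈ 20.02 mm.
The +f correction barely moves this — solving exactly, f² + N·c·f − N·c·H = 0 ⇒ f = (−N·c + √((N·c)² + 4·N·c·H))/2 = (−0.05 + √1604.0)/2 ≈ 20.000 mm, so f ≈ 20.0 mm.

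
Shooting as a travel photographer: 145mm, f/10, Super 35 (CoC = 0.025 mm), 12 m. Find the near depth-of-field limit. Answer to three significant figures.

10.5 m

Hyperfocal distance H = f²/(N·c) + f = 145²/(10 × 0.025) + 145 = 21025/0.25 + 145 ≈ 84245.0 mm ≈ 84.25 m.
Near limit Dn = s·(H − f)/(H + s − 2f) = 12000 × (84245.0 − 145) / (84245.0 + 12000 − 2 × 145) = 12000 × 84100.0 / 95955.0 ≈ 10517 mm ≈ 10.5 m.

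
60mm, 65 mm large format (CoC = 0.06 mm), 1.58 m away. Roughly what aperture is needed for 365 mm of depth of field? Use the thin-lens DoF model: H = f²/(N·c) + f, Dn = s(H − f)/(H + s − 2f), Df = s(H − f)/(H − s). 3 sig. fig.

Write h = H − f = f²/(N·c). The thin-lens limits are Dn = s·h/(h + (s−f)) and Df = s·h/(h − (s−f)), so DoF = Df − Dn = 2·s·(s−f)·h / (h² − (s−f)²).
That is a quadratic in h: DoF·h² − 2·s·(s−f)·h − DoF·(s−f)² = 0 ⇒ h = (s−f)·(s + √(s² + DoF²)) / DoF = 1520 × (1580 + √(1580² + 365²)) / 365 = 1520 × (1580 + 1621.61) / 365 ≈ 13333 mm.
Then N = f²/(c·h) = 60² / (0.06 × 13333) = 3600 / 799.96 ≈ 4.50.

f/4.50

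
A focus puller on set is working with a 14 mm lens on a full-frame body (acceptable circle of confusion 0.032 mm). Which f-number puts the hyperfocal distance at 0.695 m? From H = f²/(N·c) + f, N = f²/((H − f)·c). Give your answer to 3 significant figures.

Rearrange H = f²/(N·c) + f for N: N = f² / ((H − f)·c).
N = 14² / ((695 − 14) × 0.032) = 196 / 21.79 ≈ 8.99.

f/8.99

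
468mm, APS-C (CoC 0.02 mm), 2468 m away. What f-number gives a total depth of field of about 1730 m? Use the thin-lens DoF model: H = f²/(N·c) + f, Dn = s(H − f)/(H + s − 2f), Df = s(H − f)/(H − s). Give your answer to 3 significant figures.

Write h = H − f = f²/(N·c). The thin-lens limits are Dn = s·h/(h + (s−f)) and Df = s·h/(h − (s−f)), so DoF = Df − Dn = 2·s·(s−f)·h / (h² − (s−f)²).
That is a quadratic in h: DoF·h² − 2·s·(s−f)·h − DoF·(s−f)² = 0 ⇒ h = (s−f)·(s + √(s² + DoF²)) / DoF = 2467532 × (2468000 + √(2468000² + 1730000²)) / 1730000 = 2467532 × (2468000 + 3013955) / 1730000 ≈ 7819017 mm.
Then N = f²/(c·h) = 468² / (0.02 × 7819017) = 219024 / 156380 ≈ 1.40.

f/1.40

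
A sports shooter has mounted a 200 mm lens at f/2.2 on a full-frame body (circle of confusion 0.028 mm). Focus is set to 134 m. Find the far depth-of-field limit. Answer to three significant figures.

169 m

Hyperfocal distance H = f²/(N·c) + f = 200²/(2.2 × 0.028) + 200 = 40000/0.0616 + 200 ≈ 649550.6 mm ≈ 649.6 m.
Far limit Df = s·(H − f)/(H − s) = 134000 × (649550.6 − 200) / (649550.6 − 134000) = 134000 × 649350.6 / 515550.6 ≈ 168777 mm ≈ 169 m.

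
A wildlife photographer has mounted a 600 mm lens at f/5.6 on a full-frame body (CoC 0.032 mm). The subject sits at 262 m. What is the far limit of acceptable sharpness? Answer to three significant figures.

301 m

Hyperfocal distance H = f²/(N·c) + f = 600²/(5.6 × 0.032) + 600 = 360000/0.1792 + 600 ≈ 2009528.6 mm ≈ 2010 m.
Far limit Df = s·(H − f)/(H − s) = 262000 × (2009528.6 − 600) / (2009528.6 − 262000) = 262000 × 2008928.6 / 1747528.6 ≈ 301191 mm ≈ 301 m.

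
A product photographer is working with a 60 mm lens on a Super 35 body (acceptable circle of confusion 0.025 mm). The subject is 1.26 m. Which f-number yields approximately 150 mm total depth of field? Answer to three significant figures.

f/7.12

Write h = H − f = f²/(N·c). The thin-lens limits are Dn = s·h/(h + (s−f)) and Df = s·h/(h − (s−f)), so DoF = Df − Dn = 2·s·(s−f)·h / (h² − (s−f)²).
That is a quadratic in h: DoF·h² − 2·s·(s−f)·h − DoF·(s−f)² = 0 ⇒ h = (s−f)·(s + √(s² + DoF²)) / DoF = 1200 × (1260 + √(1260² + 150²)) / 150 = 1200 × (1260 + 1268.90) / 150 ≈ 20231 mm.
Then N = f²/(c·h) = 60² / (0.025 × 20231) = 3600 / 505.78 ≈ 7.12.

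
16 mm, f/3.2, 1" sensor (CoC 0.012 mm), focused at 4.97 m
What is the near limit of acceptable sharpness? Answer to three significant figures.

2.85 m

Hyperfocal distance H = f²/(N·c) + f = 16²/(3.2 × 0.012) + 16 = 256/0.0384 + 16 ≈ 6682.7 mm ≈ 6.683 m.
Near limit Dn = s·(H − f)/(H + s − 2f) = 4970 × (6682.7 − 16) / (6682.7 + 4970 − 2 × 16) = 4970 × 6666.7 / 11620.7 ≈ 2851.2 mm ≈ 2.85 m.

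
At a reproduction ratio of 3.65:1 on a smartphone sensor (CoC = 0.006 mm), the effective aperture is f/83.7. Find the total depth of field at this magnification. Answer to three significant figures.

At magnification m, DoF ≈ 2·N_eff·c/m² = 2 × 83.7 × 0.006 / 3.65² = 1.004 / 13.32 ≈ 0.0754 mm.

0.0754 mm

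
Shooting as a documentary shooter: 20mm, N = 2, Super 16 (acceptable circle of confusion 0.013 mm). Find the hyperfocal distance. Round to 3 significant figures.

15.4 m

Hyperfocal distance H = f²/(N·c) + f = 20²/(2 × 0.013) + 20 = 400/0.026 + 20 ≈ 15404.6 mm ≈ 15.4 m.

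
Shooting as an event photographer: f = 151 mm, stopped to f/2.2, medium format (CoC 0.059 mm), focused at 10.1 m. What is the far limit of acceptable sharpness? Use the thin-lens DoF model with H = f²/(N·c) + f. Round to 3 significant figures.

10.7 m

Hyperfocal distance H = f²/(N·c) + f = 151²/(2.2 × 0.059) + 151 = 22801/0.1298 + 151 ≈ 175813.6 mm ≈ 175.8 m.
Far limit Df = s·(H − f)/(H − s) = 10100 × (175813.6 − 151) / (175813.6 − 10100) = 10100 × 175662.6 / 165713.6 ≈ 10706 mm ≈ 10.7 m.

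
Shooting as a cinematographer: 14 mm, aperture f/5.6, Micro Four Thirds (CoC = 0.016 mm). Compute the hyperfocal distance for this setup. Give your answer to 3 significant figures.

Hyperfocal distance H = f²/(N·c) + f = 14²/(5.6 × 0.016) + 14 = 196/0.0896 + 14 ≈ 2201.5 mm ≈ 2.20 m.

2.20 m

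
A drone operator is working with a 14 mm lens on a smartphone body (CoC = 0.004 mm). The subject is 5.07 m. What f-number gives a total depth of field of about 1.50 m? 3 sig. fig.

Write h = H − f = f²/(N·c). The thin-lens limits are Dn = s·h/(h + (s−f)) and Df = s·h/(h − (s−f)), so DoF = Df − Dn = 2·s·(s−f)·h / (h² − (s−f)²).
That is a quadratic in h: DoF·h² − 2·s·(s−f)·h − DoF·(s−f)² = 0 ⇒ h = (s−f)·(s + √(s² + DoF²)) / DoF = 5056 × (5070 + √(5070² + 1500²)) / 1500 = 5056 × (5070 + 5287.24) / 1500 ≈ 34911 mm.
Then N = f²/(c·h) = 14² / (0.004 × 34911) = 196 / 139.64 ≈ 1.40.

f/1.40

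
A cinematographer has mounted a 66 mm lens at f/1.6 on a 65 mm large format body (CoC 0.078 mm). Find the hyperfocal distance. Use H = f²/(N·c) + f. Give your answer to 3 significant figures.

Hyperfocal distance H = f²/(N·c) + f = 66²/(1.6 × 0.078) + 66 = 4356/0.1248 + 66 ≈ 34969.8 mm ≈ 35.0 m.

35.0 m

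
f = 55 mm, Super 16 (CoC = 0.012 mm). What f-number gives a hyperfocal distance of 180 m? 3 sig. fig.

Rearrange H = f²/(N·c) + f for N: N = f² / ((H − f)·c).
N = 55² / ((180000 − 55) × 0.012) = 3025 / 2159 ≈ 1.40.

f/1.40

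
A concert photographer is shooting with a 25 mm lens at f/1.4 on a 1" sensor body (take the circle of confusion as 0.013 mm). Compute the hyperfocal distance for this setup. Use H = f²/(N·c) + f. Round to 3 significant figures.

Hyperfocal distance H = f²/(N·c) + f = 25²/(1.4 × 0.013) + 25 = 625/0.0182 + 25 ≈ 34365.7 mm ≈ 34.4 m.

34.4 m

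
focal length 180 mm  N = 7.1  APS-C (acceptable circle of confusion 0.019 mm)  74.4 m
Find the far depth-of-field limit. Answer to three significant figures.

Hyperfocal distance H = f²/(N·c) + f = 180²/(7.1 × 0.019) + 180 = 32400/0.1349 + 180 ≈ 240357.9 mm ≈ 240.4 m.
Far limit Df = s·(H − f)/(H − s) = 74400 × (240357.9 − 180) / (240357.9 − 74400) = 74400 × 240177.9 / 165957.9 ≈ 107673 mm ≈ 108 m.

108 m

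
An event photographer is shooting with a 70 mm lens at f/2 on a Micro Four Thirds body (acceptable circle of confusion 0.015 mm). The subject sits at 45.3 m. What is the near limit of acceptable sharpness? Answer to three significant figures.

Hyperfocal distance H = f²/(N·c) + f = 70²/(2 × 0.015) + 70 = 4900/0.03 + 70 ≈ 163403.3 mm ≈ 163.4 m.
Near limit Dn = s·(H − f)/(H + s − 2f) = 45300 × (163403.3 − 70) / (163403.3 + 45300 − 2 × 70) = 45300 × 163333.3 / 208563.3 ≈ 35476 mm ≈ 35.5 m.

35.5 m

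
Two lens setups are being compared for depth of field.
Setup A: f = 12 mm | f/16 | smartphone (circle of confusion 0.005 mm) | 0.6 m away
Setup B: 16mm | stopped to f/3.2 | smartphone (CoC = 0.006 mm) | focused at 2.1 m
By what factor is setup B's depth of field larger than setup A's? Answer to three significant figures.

Setup A: H = 12²/(16×0.005) + 12 ≈ 1812.0 mm; DoF = Df − Dn = 891.09 − 452.26 ≈ 438.83 mm.
Setup B: H = 16²/(3.2×0.006) + 16 ≈ 13349.3 mm; DoF = Df − Dn = 2489.04 − 1816.14 ≈ 672.90 mm.
Ratio = 672.90 / 438.83 ≈ 1.53.

1.53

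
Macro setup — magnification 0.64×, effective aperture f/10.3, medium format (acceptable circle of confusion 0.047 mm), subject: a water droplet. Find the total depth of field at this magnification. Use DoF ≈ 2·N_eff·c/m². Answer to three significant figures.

2.36 mm

At magnification m, DoF ≈ 2·N_eff·c/m² = 2 × 10.3 × 0.047 / 0.64² = 0.9682 / 0.4096 ≈ 2.36 mm.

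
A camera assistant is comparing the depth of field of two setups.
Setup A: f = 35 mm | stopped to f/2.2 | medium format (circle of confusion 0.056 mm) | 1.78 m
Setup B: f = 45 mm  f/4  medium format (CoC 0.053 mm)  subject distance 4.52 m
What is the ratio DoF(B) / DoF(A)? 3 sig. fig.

Setup A: H = 35²/(2.2×0.056) + 35 ≈ 9978.2 mm; DoF = Df − Dn = 2158.88 − 1514.25 ≈ 644.63 mm.
Setup B: H = 45²/(4×0.053) + 45 ≈ 9596.9 mm; DoF = Df − Dn = 8504.1 − 3078.0 ≈ 5426.1 mm.
Ratio = 5426.1 / 644.63 ≈ 8.42.

8.42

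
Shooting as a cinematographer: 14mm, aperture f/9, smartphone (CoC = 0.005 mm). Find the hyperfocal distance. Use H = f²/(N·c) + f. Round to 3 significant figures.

4.37 m

Hyperfocal distance H = f²/(N·c) + f = 14²/(9 × 0.005) + 14 = 196/0.045 + 14 ≈ 4369.6 mm ≈ 4.37 m.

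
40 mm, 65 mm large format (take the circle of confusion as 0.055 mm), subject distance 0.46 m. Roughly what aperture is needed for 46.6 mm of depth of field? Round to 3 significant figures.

Write h = H − f = f²/(N·c). The thin-lens limits are Dn = s·h/(h + (s−f)) and Df = s·h/(h − (s−f)), so DoF = Df − Dn = 2·s·(s−f)·h / (h² − (s−f)²).
That is a quadratic in h: DoF·h² − 2·s·(s−f)·h − DoF·(s−f)² = 0 ⇒ h = (s−f)·(s + √(s² + DoF²)) / DoF = 420 × (460 + √(460² + 46.6²)) / 46.6 = 420 × (460 + 462.354) / 46.6 ≈ 8313.1 mm.
Then N = f²/(c·h) = 40² / (0.055 × 8313.1) = 1600 / 457.22 ≈ 3.50.

f/3.50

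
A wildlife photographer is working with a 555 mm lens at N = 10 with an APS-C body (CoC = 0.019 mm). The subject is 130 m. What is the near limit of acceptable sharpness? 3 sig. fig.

Hyperfocal distance H = f²/(N·c) + f = 555²/(10 × 0.019) + 555 = 308025/0.19 + 555 ≈ 1621739.2 mm ≈ 1622 m.
Near limit Dn = s·(H − f)/(H + s − 2f) = 130000 × (1621739.2 − 555) / (1621739.2 + 130000 − 2 × 555) = 130000 × 1621184.2 / 1750629.2 ≈ 120388 mm ≈ 120 m.

120 m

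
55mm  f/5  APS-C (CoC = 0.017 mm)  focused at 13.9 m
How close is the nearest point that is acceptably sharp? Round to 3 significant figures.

Hyperfocal distance H = f²/(N·c) + f = 55²/(5 × 0.017) + 55 = 3025/0.085 + 55 ≈ 35643.2 mm ≈ 35.64 m.
Near limit Dn = s·(H − f)/(H + s − 2f) = 13900 × (35643.2 − 55) / (35643.2 + 13900 − 2 × 55) = 13900 × 35588.2 / 49433.2 ≈ 10007 mm ≈ 10.0 m.

10.0 m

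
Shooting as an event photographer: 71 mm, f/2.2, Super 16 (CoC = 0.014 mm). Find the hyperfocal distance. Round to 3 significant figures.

164 m

Hyperfocal distance H = f²/(N·c) + f = 71²/(2.2 × 0.014) + 71 = 5041/0.0308 + 71 ≈ 163739.8 mm ≈ 164 m.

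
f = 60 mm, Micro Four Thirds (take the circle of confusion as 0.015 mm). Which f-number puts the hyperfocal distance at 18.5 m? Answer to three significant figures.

Rearrange H = f²/(N·c) + f for N: N = f² / ((H − f)·c).
N = 60² / ((18500 − 60) × 0.015) = 3600 / 276.6 ≈ 13.

f/13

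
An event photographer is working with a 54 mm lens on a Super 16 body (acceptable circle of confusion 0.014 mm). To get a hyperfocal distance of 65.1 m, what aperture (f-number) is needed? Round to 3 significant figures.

Rearrange H = f²/(N·c) + f for N: N = f² / ((H − f)·c).
N = 54² / ((65100 − 54) × 0.014) = 2916 / 910.6 ≈ 3.20.

f/3.20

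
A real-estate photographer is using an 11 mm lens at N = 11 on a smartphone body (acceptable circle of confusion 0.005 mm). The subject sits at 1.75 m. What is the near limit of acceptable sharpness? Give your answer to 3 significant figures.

0.977 m

Hyperfocal distance H = f²/(N·c) + f = 11²/(11 × 0.005) + 11 = 121/0.055 + 11 ≈ 2211.0 mm ≈ 2.211 m.
Near limit Dn = s·(H − f)/(H + s − 2f) = 1750 × (2211.0 − 11) / (2211.0 + 1750 − 2 × 11) = 1750 × 2200.0 / 3939.0 ≈ 977.41 mm ≈ 0.977 m.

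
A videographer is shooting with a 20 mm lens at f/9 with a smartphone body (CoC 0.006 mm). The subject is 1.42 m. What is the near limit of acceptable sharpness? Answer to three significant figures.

1.19 m

Hyperfocal distance H = f²/(N·c) + f = 20²/(9 × 0.006) + 20 = 400/0.054 + 20 ≈ 7427.4 mm ≈ 7.427 m.
Near limit Dn = s·(H − f)/(H + s − 2f) = 1420 × (7427.4 − 20) / (7427.4 + 1420 − 2 × 20) = 1420 × 7407.4 / 8807.4 ≈ 1194.3 mm ≈ 1.19 m.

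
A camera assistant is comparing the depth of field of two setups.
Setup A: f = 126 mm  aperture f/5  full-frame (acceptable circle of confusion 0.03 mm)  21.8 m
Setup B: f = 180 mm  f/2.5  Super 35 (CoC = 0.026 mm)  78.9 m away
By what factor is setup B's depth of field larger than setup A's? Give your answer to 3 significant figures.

Setup A: H = 126²/(5×0.03) + 126 ≈ 105966.0 mm; DoF = Df − Dn = 27413.8 − 18094.6 ≈ 9319.2 mm.
Setup B: H = 180²/(2.5×0.026) + 180 ≈ 498641.5 mm; DoF = Df − Dn = 93697 − 68139 ≈ 25558 mm.
Ratio = 25558 / 9319.2 ≈ 2.74.

2.74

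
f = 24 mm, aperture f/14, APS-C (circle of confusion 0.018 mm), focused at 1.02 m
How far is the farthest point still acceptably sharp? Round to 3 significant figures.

Hyperfocal distance H = f²/(N·c) + f = 24²/(14 × 0.018) + 24 = 576/0.252 + 24 ≈ 2309.7 mm ≈ 2.310 m.
Far limit Df = s·(H − f)/(H − s) = 1020 × (2309.7 − 24) / (2309.7 − 1020) = 1020 × 2285.7 / 1289.7 ≈ 1807.7 mm ≈ 1.81 m.

1.81 m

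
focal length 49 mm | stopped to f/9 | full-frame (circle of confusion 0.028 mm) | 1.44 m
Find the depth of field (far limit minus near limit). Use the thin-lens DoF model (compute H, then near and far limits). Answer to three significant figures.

Hyperfocal distance H = f²/(N·c) + f = 49²/(9 × 0.028) + 49 = 2401/0.252 + 49 ≈ 9576.8 mm ≈ 9.577 m.
Near limit Dn = s·(H − f)/(H + s − 2f) = 1440 × (9576.8 − 49) / (9576.8 + 1440 − 2 × 49) = 1440 × 9527.8 / 10918.8 ≈ 1256.55 mm.
Far limit Df = s·(H − f)/(H − s) = 1440 × (9576.8 − 49) / (9576.8 − 1440) = 1440 × 9527.8 / 8136.8 ≈ 1686.17 mm.
Depth of field = Df − Dn = 1686.17 − 1256.55 ≈ 429.62 mm.

430 mm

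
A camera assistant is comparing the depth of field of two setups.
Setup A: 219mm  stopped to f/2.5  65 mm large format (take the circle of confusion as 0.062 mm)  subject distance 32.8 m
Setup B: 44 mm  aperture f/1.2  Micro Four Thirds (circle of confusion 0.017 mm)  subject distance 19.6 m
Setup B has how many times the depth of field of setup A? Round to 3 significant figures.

1.21

Setup A: H = 219²/(2.5×0.062) + 219 ≈ 309644.8 mm; DoF = Df − Dn = 36660.1 − 29675.3 ≈ 6984.8 mm.
Setup B: H = 44²/(1.2×0.017) + 44 ≈ 94946.0 mm; DoF = Df − Dn = 24687.2 − 16251.2 ≈ 8436.0 mm.
Ratio = 8436.0 / 6984.8 ≈ 1.21.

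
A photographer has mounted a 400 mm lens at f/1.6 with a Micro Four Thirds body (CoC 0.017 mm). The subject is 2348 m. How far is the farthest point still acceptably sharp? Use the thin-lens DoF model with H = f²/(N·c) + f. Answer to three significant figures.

3910 m

Hyperfocal distance H = f²/(N·c) + f = 400²/(1.6 × 0.017) + 400 = 160000/0.0272 + 400 ≈ 5882752.9 mm ≈ 5883 m.
Far limit Df = s·(H − f)/(H − s) = 2348000 × (5882752.9 − 400) / (5882752.9 − 2348000) = 2348000 × 5882352.9 / 3534752.9 ≈ 3907420 mm ≈ 3910 m.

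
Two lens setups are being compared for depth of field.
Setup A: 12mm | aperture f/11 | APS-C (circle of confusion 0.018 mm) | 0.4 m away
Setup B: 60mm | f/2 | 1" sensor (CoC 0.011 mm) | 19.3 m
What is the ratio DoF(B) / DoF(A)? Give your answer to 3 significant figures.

Setup A: H = 12²/(11×0.018) + 12 ≈ 739.3 mm; DoF = Df − Dn = 857.45 − 260.84 ≈ 596.61 mm.
Setup B: H = 60²/(2×0.011) + 60 ≈ 163696.4 mm; DoF = Df − Dn = 21871.6 − 17269.5 ≈ 4602.1 mm.
Ratio = 4602.1 / 596.61 ≈ 7.71.

7.71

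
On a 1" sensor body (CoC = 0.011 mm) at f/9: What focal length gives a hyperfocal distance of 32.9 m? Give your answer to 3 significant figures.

57.0 mm

From H = f²/(N·c) + f, with f ≪ H: f ≈ √(H·N·c) = √(32900 × 9 × 0.011) = √3257.1 ≈ 57.07 mm.
Exact: f² + N·c·f − N·c·H = 0 ⇒ f = (−N·c + √((N·c)² + 4·N·c·H))/2 = (−0.099 + √13028)/2 ≈ 57.022 mm ≈ 57.0 mm.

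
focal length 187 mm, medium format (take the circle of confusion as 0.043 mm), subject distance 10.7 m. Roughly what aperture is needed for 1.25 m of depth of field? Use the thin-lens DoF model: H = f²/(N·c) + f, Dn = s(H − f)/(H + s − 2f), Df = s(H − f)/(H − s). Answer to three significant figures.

Write h = H − f = f²/(N·c). The thin-lens limits are Dn = s·h/(h + (s−f)) and Df = s·h/(h − (s−f)), so DoF = Df − Dn = 2·s·(s−f)·h / (h² − (s−f)²).
That is a quadratic in h: DoF·h² − 2·s·(s−f)·h − DoF·(s−f)² = 0 ⇒ h = (s−f)·(s + √(s² + DoF²)) / DoF = 10513 × (10700 + √(10700² + 1250²)) / 1250 = 10513 × (10700 + 10772.8) / 1250 ≈ 180595 mm.
Then N = f²/(c·h) = 187² / (0.043 × 180595) = 34969 / 7765.6 ≈ 4.50.

f/4.50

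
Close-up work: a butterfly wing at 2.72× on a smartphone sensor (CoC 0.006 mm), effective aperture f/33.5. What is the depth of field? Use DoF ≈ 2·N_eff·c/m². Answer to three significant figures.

At magnification m, DoF ≈ 2·N_eff·c/m² = 2 × 33.5 × 0.006 / 2.72² = 0.402 / 7.398 ≈ 0.0543 mm.

0.0543 mm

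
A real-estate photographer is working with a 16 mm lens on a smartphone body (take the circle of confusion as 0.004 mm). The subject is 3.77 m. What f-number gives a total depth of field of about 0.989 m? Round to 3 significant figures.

Write h = H − f = f²/(N·c). The thin-lens limits are Dn = s·h/(h + (s−f)) and Df = s·h/(h − (s−f)), so DoF = Df − Dn = 2·s·(s−f)·h / (h² − (s−f)²).
That is a quadratic in h: DoF·h² − 2·s·(s−f)·h − DoF·(s−f)² = 0 ⇒ h = (s−f)·(s + √(s² + DoF²)) / DoF = 3754 × (3770 + √(3770² + 989²)) / 989 = 3754 × (3770 + 3897.57) / 989 ≈ 29104 mm.
Then N = f²/(c·h) = 16² / (0.004 × 29104) = 256 / 116.42 ≈ 2.20.

f/2.20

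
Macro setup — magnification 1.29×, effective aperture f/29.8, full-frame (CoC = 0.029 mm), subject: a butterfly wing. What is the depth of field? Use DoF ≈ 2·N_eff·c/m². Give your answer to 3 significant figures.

1.04 mm

At magnification m, DoF ≈ 2·N_eff·c/m² = 2 × 29.8 × 0.029 / 1.29² = 1.728 / 1.664 ≈ 1.04 mm.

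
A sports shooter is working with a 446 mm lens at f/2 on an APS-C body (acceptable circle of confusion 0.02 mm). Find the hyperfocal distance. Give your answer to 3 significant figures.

4970 m

Hyperfocal distance H = f²/(N·c) + f = 446²/(2 × 0.02) + 446 = 198916/0.04 + 446 ≈ 4973346.0 mm ≈ 4970 m.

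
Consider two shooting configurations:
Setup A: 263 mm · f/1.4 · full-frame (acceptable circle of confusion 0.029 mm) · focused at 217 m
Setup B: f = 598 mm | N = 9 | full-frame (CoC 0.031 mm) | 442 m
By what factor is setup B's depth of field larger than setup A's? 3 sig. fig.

Setup A: H = 263²/(1.4×0.029) + 263 ≈ 1703933.0 mm; DoF = Df − Dn = 248630 − 192509 ≈ 56121 mm.
Setup B: H = 598²/(9×0.031) + 598 ≈ 1282332.8 mm; DoF = Df − Dn = 674170 − 328776 ≈ 345394 mm.
Ratio = 345394 / 56121 ≈ 6.15.

6.15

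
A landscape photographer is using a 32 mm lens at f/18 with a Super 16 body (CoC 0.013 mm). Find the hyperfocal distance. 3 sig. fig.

4.41 m

Hyperfocal distance H = f²/(N·c) + f = 32²/(18 × 0.013) + 32 = 1024/0.234 + 32 ≈ 4408.1 mm ≈ 4.41 m.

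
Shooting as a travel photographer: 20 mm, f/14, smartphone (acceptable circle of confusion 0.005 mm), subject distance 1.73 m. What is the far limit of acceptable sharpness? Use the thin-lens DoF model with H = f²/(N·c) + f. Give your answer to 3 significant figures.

2.47 m

Hyperfocal distance H = f²/(N·c) + f = 20²/(14 × 0.005) + 20 = 400/0.07 + 20 ≈ 5734.3 mm ≈ 5.734 m.
Far limit Df = s·(H − f)/(H − s) = 1730 × (5734.3 − 20) / (5734.3 − 1730) = 1730 × 5714.3 / 4004.3 ≈ 2468.8 mm ≈ 2.47 m.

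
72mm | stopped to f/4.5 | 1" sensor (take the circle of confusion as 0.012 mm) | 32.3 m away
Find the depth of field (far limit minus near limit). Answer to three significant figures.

Hyperfocal distance H = f²/(N·c) + f = 72²/(4.5 × 0.012) + 72 = 5184/0.054 + 72 ≈ 96072.0 mm ≈ 96.07 m.
Near limit Dn = s·(H − f)/(H + s − 2f) = 32300 × (96072.0 − 72) / (96072.0 + 32300 − 2 × 72) = 32300 × 96000.0 / 128228.0 ≈ 24182 mm.
Far limit Df = s·(H − f)/(H − s) = 32300 × (96072.0 − 72) / (96072.0 − 32300) = 32300 × 96000.0 / 63772.0 ≈ 48623 mm.
Depth of field = Df − Dn = 48623 − 24182 ≈ 24441 mm ≈ 24.4 m.

24.4 m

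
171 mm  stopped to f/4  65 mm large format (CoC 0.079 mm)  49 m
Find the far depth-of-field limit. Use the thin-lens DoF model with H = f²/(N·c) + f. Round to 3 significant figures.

104 m

Hyperfocal distance H = f²/(N·c) + f = 171²/(4 × 0.079) + 171 = 29241/0.316 + 171 ≈ 92705.8 mm ≈ 92.71 m.
Far limit Df = s·(H − f)/(H − s) = 49000 × (92705.8 − 171) / (92705.8 − 49000) = 49000 × 92534.8 / 43705.8 ≈ 103744 mm ≈ 104 m.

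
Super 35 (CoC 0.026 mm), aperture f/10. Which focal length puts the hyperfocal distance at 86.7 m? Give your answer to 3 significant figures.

From H = f²/(N·c) + f, with f ≪ H: f ≈ √(H·N·c) = √(86700 × 10 × 0.026) = √22542 ≈ 150.1 mm.
The +f correction barely moves this — solving exactly, f² + N·c·f − N·c·H = 0 ⇒ f = (−N·c + √((N·c)² + 4·N·c·H))/2 = (−0.26 + √90168)/2 ≈ 150.01 mm, so f ≈ 150 mm.

150 mm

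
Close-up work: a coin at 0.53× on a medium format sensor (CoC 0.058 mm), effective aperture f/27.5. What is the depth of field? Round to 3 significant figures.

At magnification m, DoF ≈ 2·N_eff·c/m² = 2 × 27.5 × 0.058 / 0.53² = 3.19 / 0.2809 ≈ 11.4 mm.

11.4 mm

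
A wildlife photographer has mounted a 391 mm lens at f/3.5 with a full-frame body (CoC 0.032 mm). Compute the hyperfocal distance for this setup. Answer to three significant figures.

Hyperfocal distance H = f²/(N·c) + f = 391²/(3.5 × 0.032) + 391 = 152881/0.112 + 391 ≈ 1365399.9 mm ≈ 1370 m.

1370 m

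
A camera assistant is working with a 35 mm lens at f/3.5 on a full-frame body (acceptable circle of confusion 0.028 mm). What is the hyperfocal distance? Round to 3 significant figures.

12.5 m

Hyperfocal distance H = f²/(N·c) + f = 35²/(3.5 × 0.028) + 35 = 1225/0.098 + 35 ≈ 12535.0 mm ≈ 12.5 m.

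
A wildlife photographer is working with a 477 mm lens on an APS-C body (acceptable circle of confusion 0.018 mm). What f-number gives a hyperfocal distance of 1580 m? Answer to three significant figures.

f/8

Rearrange H = f²/(N·c) + f for N: N = f² / ((H − f)·c).
N = 477² / ((1580000 − 477) × 0.018) = 227529 / 28431 ≈ 8.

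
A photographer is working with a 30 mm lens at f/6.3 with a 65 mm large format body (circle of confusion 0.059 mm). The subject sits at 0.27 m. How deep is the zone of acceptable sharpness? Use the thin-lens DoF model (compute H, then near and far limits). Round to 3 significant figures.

54.1 mm

Hyperfocal distance H = f²/(N·c) + f = 30²/(6.3 × 0.059) + 30 = 900/0.3717 + 30 ≈ 2451.3 mm ≈ 2.451 m.
Near limit Dn = s·(H − f)/(H + s − 2f) = 270 × (2451.3 − 30) / (2451.3 + 270 − 2 × 30) = 270 × 2421.3 / 2661.3 ≈ 245.651 mm.
Far limit Df = s·(H − f)/(H − s) = 270 × (2451.3 − 30) / (2451.3 − 270) = 270 × 2421.3 / 2181.3 ≈ 299.707 mm.
Depth of field = Df − Dn = 299.707 − 245.651 ≈ 54.056 mm.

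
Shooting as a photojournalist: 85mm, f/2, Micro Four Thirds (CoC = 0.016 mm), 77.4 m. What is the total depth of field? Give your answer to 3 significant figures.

Hyperfocal distance H = f²/(N·c) + f = 85²/(2 × 0.016) + 85 = 7225/0.032 + 85 ≈ 225866.2 mm ≈ 225.9 m.
Near limit Dn = s·(H − f)/(H + s − 2f) = 77400 × (225866.2 − 85) / (225866.2 + 77400 − 2 × 85) = 77400 × 225781.2 / 303096.2 ≈ 57656 mm.
Far limit Df = s·(H − f)/(H − s) = 77400 × (225866.2 − 85) / (225866.2 − 77400) = 77400 × 225781.2 / 148466.2 ≈ 117707 mm.
Depth of field = Df − Dn = 117707 − 57656 ≈ 60051 mm ≈ 60.1 m.

60.1 m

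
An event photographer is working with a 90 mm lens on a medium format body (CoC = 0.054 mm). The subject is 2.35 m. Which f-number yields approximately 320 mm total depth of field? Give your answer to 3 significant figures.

Write h = H − f = f²/(N·c). The thin-lens limits are Dn = s·h/(h + (s−f)) and Df = s·h/(h − (s−f)), so DoF = Df − Dn = 2·s·(s−f)·h / (h² − (s−f)²).
That is a quadratic in h: DoF·h² − 2·s·(s−f)·h − DoF·(s−f)² = 0 ⇒ h = (s−f)·(s + √(s² + DoF²)) / DoF = 2260 × (2350 + √(2350² + 320²)) / 320 = 2260 × (2350 + 2371.69) / 320 ≈ 33347 mm.
Then N = f²/(c·h) = 90² / (0.054 × 33347) = 8100 / 1800.7 ≈ 4.50.

f/4.50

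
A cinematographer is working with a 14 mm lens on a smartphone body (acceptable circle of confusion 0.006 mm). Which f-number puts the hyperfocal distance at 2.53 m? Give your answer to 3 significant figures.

Rearrange H = f²/(N·c) + f for N: N = f² / ((H − f)·c).
N = 14² / ((2530 − 14) × 0.006) = 196 / 15.10 ≈ 13.

f/13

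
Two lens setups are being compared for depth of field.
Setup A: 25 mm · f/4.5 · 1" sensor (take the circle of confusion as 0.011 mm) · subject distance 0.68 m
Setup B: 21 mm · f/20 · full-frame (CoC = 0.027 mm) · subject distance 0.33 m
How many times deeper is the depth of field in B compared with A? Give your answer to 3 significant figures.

Setup A: H = 25²/(4.5×0.011) + 25 ≈ 12651.3 mm; DoF = Df − Dn = 717.206 − 646.464 ≈ 70.742 mm.
Setup B: H = 21²/(20×0.027) + 21 ≈ 837.7 mm; DoF = Df − Dn = 530.86 − 239.41 ≈ 291.45 mm.
Ratio = 291.45 / 70.742 ≈ 4.12.

4.12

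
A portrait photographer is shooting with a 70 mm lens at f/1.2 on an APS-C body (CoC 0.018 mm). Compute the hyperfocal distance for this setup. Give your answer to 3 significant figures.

Hyperfocal distance H = f²/(N·c) + f = 70²/(1.2 × 0.018) + 70 = 4900/0.0216 + 70 ≈ 226921.9 mm ≈ 227 m.

227 m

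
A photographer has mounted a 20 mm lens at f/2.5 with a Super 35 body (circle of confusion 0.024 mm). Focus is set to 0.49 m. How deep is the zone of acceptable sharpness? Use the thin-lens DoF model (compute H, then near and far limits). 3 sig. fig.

Hyperfocal distance H = f²/(N·c) + f = 20²/(2.5 × 0.024) + 20 = 400/0.06 + 20 ≈ 6686.7 mm ≈ 6.687 m.
Near limit Dn = s·(H − f)/(H + s − 2f) = 490 × (6686.7 − 20) / (6686.7 + 490 − 2 × 20) = 490 × 6666.7 / 7136.7 ≈ 457.730 mm.
Far limit Df = s·(H − f)/(H − s) = 490 × (6686.7 − 20) / (6686.7 − 490) = 490 × 6666.7 / 6196.7 ≈ 527.165 mm.
Depth of field = Df − Dn = 527.165 − 457.730 ≈ 69.435 mm.

69.4 mm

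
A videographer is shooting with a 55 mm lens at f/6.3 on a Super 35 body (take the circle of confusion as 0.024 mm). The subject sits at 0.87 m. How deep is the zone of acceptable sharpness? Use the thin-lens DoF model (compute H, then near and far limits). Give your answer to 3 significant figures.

Hyperfocal distance H = f²/(N·c) + f = 55²/(6.3 × 0.024) + 55 = 3025/0.1512 + 55 ≈ 20061.6 mm ≈ 20.06 m.
Near limit Dn = s·(H − f)/(H + s − 2f) = 870 × (20061.6 − 55) / (20061.6 + 870 − 2 × 55) = 870 × 20006.6 / 20821.6 ≈ 835.946 mm.
Far limit Df = s·(H − f)/(H − s) = 870 × (20061.6 − 55) / (20061.6 − 870) = 870 × 20006.6 / 19191.6 ≈ 906.946 mm.
Depth of field = Df − Dn = 906.946 − 835.946 ≈ 71.000 mm.

71.0 mm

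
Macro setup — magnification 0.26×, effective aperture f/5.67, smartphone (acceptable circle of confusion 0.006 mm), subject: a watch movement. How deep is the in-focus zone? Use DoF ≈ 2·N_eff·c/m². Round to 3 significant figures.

At magnification m, DoF ≈ 2·N_eff·c/m² = 2 × 5.67 × 0.006 / 0.26² = 0.06804 / 0.0676 ≈ 1.01 mm.

1.01 mm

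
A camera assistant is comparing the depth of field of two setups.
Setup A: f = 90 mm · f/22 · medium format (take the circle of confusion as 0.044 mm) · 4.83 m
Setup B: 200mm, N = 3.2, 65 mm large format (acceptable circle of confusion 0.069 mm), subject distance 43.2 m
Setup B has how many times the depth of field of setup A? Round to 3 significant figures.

Setup A: H = 90²/(22×0.044) + 90 ≈ 8457.8 mm; DoF = Df − Dn = 11140.8 − 3083.4 ≈ 8057.4 mm.
Setup B: H = 200²/(3.2×0.069) + 200 ≈ 181359.4 mm; DoF = Df − Dn = 56645 − 34913 ≈ 21732 mm.
Ratio = 21732 / 8057.4 ≈ 2.70.

2.70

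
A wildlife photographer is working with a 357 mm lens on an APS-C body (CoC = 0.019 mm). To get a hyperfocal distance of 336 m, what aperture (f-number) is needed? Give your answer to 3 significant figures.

f/20

Rearrange H = f²/(N·c) + f for N: N = f² / ((H − f)·c).
N = 357² / ((336000 − 357) × 0.019) = 127449 / 6377 ≈ 20.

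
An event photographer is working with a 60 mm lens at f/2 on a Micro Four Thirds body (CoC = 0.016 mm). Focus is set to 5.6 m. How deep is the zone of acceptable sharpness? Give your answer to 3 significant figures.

0.553 m

Hyperfocal distance H = f²/(N·c) + f = 60²/(2 × 0.016) + 60 = 3600/0.032 + 60 ≈ 112560.0 mm ≈ 112.6 m.
Near limit Dn = s·(H − f)/(H + s − 2f) = 5600 × (112560.0 − 60) / (112560.0 + 5600 − 2 × 60) = 5600 × 112500.0 / 118040.0 ≈ 5337.17 mm.
Far limit Df = s·(H − f)/(H − s) = 5600 × (112560.0 − 60) / (112560.0 − 5600) = 5600 × 112500.0 / 106960.0 ≈ 5890.05 mm.
Depth of field = Df − Dn = 5890.05 − 5337.17 ≈ 552.88 mm ≈ 0.553 m.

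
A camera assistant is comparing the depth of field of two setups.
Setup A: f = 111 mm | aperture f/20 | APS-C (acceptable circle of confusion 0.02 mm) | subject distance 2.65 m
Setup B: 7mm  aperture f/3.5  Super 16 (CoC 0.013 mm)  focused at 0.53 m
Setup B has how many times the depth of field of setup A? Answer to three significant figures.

1.53

Setup A: H = 111²/(20×0.02) + 111 ≈ 30913.5 mm; DoF = Df − Dn = 2888.06 − 2448.20 ≈ 439.86 mm.
Setup B: H = 7²/(3.5×0.013) + 7 ≈ 1083.9 mm; DoF = Df − Dn = 1030.41 − 356.75 ≈ 673.66 mm.
Ratio = 673.66 / 439.86 ≈ 1.53.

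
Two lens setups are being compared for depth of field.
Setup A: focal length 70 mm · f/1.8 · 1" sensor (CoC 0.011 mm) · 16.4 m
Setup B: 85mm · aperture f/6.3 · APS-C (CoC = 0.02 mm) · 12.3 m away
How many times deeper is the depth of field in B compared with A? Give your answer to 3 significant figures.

2.53

Setup A: H = 70²/(1.8×0.011) + 70 ≈ 247544.7 mm; DoF = Df − Dn = 17558.6 − 15384.8 ≈ 2173.8 mm.
Setup B: H = 85²/(6.3×0.02) + 85 ≈ 57426.3 mm; DoF = Df − Dn = 15629.4 − 10140.0 ≈ 5489.4 mm.
Ratio = 5489.4 / 2173.8 ≈ 2.53.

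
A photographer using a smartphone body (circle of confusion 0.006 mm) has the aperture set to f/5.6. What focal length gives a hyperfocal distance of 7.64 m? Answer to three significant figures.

16.0 mm

From H = f²/(N·c) + f, with f ≪ H: f ≈ √(H·N·c) = √(7640 × 5.6 × 0.006) = √256.70 ≈ 16.02 mm.
The +f correction barely moves this — solving exactly, f² + N·c·f − N·c·H = 0 ⇒ f = (−N·c + √((N·c)² + 4·N·c·H))/2 = (−0.0336 + √1026.8)/2 ≈ 16.005 mm, so f ≈ 16.0 mm.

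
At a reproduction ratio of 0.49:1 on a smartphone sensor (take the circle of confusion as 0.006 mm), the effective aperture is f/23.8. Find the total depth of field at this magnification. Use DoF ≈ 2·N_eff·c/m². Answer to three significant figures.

At magnification m, DoF ≈ 2·N_eff·c/m² = 2 × 23.8 × 0.006 / 0.49² = 0.2856 / 0.2401 ≈ 1.19 mm.

1.19 mm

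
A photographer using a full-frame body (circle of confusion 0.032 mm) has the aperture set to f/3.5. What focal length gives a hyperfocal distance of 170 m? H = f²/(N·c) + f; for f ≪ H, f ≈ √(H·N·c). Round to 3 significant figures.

138 mm

From H = f²/(N·c) + f, with f ≪ H: f ≈ √(H·N·c) = √(170000 × 3.5 × 0.032) = √19040 ≈ 138.0 mm.
The +f correction barely moves this — solving exactly, f² + N·c·f − N·c·H = 0 ⇒ f = (−N·c + √((N·c)² + 4·N·c·H))/2 = (−0.112 + √76160)/2 ≈ 137.93 mm, so f ≈ 138 mm.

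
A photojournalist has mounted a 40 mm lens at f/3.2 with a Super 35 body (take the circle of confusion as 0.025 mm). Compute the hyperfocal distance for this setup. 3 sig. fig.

20.0 m

Hyperfocal distance H = f²/(N·c) + f = 40²/(3.2 × 0.025) + 40 = 1600/0.08 + 40 ≈ 20040.0 mm ≈ 20.0 m.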